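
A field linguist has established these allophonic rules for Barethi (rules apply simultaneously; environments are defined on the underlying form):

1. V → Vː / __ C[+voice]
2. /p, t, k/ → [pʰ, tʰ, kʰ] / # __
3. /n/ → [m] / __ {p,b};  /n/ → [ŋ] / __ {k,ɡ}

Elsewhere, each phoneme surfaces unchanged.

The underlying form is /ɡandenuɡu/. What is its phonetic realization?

[ɡaːndeːnuːɡu]

/a/ meets the environment for rule 1 (before a voiced consonant) → [aː].
/n/ (between /a/ and /d/): rule 3 targets it, but not before a labial or velar stop → unchanged [n].
/e/ (between /d/ and /n/): before a voiced consonant, so rule 1 applies → [eː].
/n/ (between /e/ and /u/): rule 3 targets it, but not before a labial or velar stop → unchanged [n].
/u/ (between /n/ and /ɡ/): before a voiced consonant, so rule 1 applies → [uː].
/u/ (word-final): rule 1 targets it, but not before a voiced consonant → unchanged [u].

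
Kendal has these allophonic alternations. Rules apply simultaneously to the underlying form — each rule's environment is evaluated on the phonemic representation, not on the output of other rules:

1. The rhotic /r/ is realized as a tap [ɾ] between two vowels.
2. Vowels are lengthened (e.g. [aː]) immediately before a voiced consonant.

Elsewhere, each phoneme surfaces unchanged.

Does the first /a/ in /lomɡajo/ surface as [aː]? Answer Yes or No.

/a/ (between /ɡ/ and /j/) occurs before a voiced consonant → [aː] by rule 2.
The actual realization is [aː], which matches [aː].

Yes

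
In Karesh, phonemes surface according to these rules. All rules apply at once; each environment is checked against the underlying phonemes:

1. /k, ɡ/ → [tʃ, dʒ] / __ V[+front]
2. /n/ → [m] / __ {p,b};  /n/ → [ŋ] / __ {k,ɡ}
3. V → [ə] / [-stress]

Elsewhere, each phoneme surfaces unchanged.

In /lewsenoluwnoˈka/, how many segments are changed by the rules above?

Segments that undergo a rule: /e/ → [ə] (rule 3); /e/ → [ə] (rule 3); /o/ → [ə] (rule 3); /u/ → [ə] (rule 3); /o/ → [ə] (rule 3).
All other segments surface unchanged.

5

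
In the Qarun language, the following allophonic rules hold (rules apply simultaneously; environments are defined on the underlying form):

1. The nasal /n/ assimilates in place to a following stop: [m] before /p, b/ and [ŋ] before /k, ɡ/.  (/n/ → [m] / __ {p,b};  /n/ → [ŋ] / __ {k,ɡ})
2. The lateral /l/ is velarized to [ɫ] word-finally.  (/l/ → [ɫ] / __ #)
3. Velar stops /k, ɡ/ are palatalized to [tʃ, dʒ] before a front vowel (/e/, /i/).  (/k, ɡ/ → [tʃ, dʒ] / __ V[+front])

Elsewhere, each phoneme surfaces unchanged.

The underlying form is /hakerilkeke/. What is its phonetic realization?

/h/ (word-initial) is unaffected → [h].
/a/ (between /h/ and /k/) is unaffected → [a].
Rule 3 applies to /k/ (between /a/ and /e/: before a front vowel) → [tʃ].
/e/ — not in any rule's target class → [e].
/r/ — not in any rule's target class → [r].
/i/ — not in any rule's target class → [i].
/l/ (between /i/ and /k/) is in the target of rule 2 but the environment (word-finally) is not met → [l].
/k/ — between /l/ and /e/, before a front vowel — surfaces as [tʃ] (rule 3).
/e/ stays [e].
Rule 3 applies to /k/ (between /e/ and /e/: before a front vowel) → [tʃ].
/e/ (word-final) is unaffected → [e].

[hatʃeriltʃetʃe]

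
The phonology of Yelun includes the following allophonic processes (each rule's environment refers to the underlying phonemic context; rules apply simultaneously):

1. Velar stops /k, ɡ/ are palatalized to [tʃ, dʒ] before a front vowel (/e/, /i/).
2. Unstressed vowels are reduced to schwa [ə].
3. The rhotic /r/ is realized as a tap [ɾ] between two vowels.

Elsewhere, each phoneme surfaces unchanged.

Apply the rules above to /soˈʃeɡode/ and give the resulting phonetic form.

/s/ (word-initial): no rule targets it → [s].
/o/ meets the environment for rule 2 (in an unstressed syllable) → [ə].
/ʃ/ (between /o/ and /e/): no rule targets it → [ʃ].
/e/ (between /ʃ/ and /ɡ/) fails the environment for rule 2, so it stays [e].
/ɡ/ (between /e/ and /o/) fails the environment for rule 1, so it stays [ɡ].
Rule 2 applies to /o/ (between /ɡ/ and /d/: in an unstressed syllable) → [ə].
/d/ (between /o/ and /e/) is unaffected → [d].
/e/ (word-final) occurs in an unstressed syllable → [ə] by rule 2.

[səˈʃeɡədə]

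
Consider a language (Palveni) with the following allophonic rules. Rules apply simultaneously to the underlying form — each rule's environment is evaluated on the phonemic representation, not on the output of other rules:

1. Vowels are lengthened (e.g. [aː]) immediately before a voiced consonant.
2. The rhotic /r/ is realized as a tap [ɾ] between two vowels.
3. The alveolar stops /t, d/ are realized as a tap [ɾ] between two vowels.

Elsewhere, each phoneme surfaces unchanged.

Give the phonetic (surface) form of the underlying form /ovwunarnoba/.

[oːvwuːnaːrnoːba]

/o/ — word-initial, before a voiced consonant — surfaces as [oː] (rule 1).
/u/ (between /w/ and /n/): before a voiced consonant, so rule 1 applies → [uː].
/a/ — between /n/ and /r/, before a voiced consonant — surfaces as [aː] (rule 1).
/r/ — between /a/ and /n/; rule 2 does not apply here → [r].
/o/ — between /n/ and /b/, before a voiced consonant — surfaces as [oː] (rule 1).
/a/ (word-final) fails the environment for rule 1, so it stays [a].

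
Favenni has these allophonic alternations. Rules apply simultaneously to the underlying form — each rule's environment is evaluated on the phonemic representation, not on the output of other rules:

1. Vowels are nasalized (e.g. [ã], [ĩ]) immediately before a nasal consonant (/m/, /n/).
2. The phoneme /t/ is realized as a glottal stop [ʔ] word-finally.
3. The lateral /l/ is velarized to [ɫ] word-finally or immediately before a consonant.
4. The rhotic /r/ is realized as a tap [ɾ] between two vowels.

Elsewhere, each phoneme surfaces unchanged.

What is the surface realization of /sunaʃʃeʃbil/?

[sũnaʃʃeʃbiɫ]

/s/ (word-initial) is unaffected → [s].
/u/ (between /s/ and /n/): before a nasal consonant, so rule 1 applies → [ũ].
/n/ (between /u/ and /a/) is unaffected → [n].
/a/ (between /n/ and /ʃ/) is in the target of rule 1 but the environment (before a nasal consonant) is not met → [a].
/ʃ/ (between /a/ and /ʃ/) is unaffected → [ʃ].
/ʃ/ (between /ʃ/ and /e/) is unaffected → [ʃ].
/e/ (between /ʃ/ and /ʃ/) fails the environment for rule 1, so it stays [e].
/ʃ/ (between /e/ and /b/) is unaffected → [ʃ].
/b/ (between /ʃ/ and /i/): no rule targets it → [b].
/i/ (between /b/ and /l/) fails the environment for rule 1, so it stays [i].
Rule 3 applies to /l/ (word-final: word-finally or immediately before a consonant) → [ɫ].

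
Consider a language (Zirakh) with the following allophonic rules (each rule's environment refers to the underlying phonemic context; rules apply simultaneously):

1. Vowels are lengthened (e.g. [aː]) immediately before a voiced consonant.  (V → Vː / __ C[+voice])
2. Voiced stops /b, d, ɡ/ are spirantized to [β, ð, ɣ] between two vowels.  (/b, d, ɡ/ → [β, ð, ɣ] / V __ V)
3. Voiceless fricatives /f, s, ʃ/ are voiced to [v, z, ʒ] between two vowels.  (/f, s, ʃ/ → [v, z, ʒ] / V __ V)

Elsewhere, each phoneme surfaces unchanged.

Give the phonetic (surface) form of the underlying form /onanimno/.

/o/ (word-initial): before a voiced consonant, so rule 1 applies → [oː].
/n/ — not in any rule's target class → [n].
/a/ meets the environment for rule 1 (before a voiced consonant) → [aː].
/n/ (between /a/ and /i/): no rule targets it → [n].
/i/ (between /n/ and /m/) occurs before a voiced consonant → [iː] by rule 1.
/m/ (between /i/ and /n/) is unaffected → [m].
/n/ (between /m/ and /o/) is unaffected → [n].
/o/ (word-final): rule 1 targets it, but not before a voiced consonant → unchanged [o].

[oːnaːniːmno]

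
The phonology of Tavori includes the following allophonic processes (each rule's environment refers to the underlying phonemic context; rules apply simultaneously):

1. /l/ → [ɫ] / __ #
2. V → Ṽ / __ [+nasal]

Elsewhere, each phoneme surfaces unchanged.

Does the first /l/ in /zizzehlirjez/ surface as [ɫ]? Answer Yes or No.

No

/l/ (between /h/ and /i/): rule 1 targets it, but not word-finally → unchanged [l].
The actual realization is [l], not [ɫ].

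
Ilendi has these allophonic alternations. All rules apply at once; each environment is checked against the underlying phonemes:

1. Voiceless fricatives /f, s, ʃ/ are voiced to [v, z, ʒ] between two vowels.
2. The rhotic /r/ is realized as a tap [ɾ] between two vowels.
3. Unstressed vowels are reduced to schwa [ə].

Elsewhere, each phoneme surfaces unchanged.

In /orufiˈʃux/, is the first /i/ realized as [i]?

No

/i/ (between /f/ and /ʃ/): in an unstressed syllable, so rule 3 applies → [ə].
The actual realization is [ə], not [i].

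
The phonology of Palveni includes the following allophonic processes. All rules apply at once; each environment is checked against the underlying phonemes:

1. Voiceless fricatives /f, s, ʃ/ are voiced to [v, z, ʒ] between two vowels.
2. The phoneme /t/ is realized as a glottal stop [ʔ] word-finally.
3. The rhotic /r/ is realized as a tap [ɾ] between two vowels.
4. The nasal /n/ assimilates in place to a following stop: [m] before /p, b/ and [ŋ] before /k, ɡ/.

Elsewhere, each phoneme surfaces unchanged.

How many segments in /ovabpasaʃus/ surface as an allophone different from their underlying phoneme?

2

Segments that undergo a rule: /s/ → [z] (rule 1); /ʃ/ → [ʒ] (rule 1).
All other segments surface unchanged.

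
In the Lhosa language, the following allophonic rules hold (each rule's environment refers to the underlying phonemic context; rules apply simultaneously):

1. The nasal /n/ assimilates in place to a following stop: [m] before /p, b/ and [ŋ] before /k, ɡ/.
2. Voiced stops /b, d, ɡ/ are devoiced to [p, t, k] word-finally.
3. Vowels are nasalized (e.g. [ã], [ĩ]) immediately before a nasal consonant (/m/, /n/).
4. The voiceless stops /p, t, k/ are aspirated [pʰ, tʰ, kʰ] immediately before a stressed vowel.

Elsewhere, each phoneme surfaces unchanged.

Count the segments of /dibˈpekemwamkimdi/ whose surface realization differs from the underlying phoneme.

Segments that undergo a rule: /p/ → [pʰ] (rule 4); /e/ → [ẽ] (rule 3); /a/ → [ã] (rule 3); /i/ → [ĩ] (rule 3).
All other segments surface unchanged.

4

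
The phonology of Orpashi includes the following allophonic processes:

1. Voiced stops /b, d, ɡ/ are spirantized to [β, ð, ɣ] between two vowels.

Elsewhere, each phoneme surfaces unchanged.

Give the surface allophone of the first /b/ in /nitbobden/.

/b/ (between /t/ and /o/): rule 1 targets it, but not between two vowels → unchanged [b].

[b]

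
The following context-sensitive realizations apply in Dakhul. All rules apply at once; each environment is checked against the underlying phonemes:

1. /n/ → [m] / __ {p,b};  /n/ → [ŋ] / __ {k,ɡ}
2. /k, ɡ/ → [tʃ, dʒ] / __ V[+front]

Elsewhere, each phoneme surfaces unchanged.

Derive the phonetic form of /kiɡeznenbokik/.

[tʃidʒeznembotʃik]

/k/ (word-initial) occurs before a front vowel → [tʃ] by rule 2.
/i/ (between /k/ and /ɡ/) is unaffected → [i].
/ɡ/ (between /i/ and /e/) occurs before a front vowel → [dʒ] by rule 2.
/e/ — not in any rule's target class → [e].
/z/ stays [z].
/n/ (between /z/ and /e/) is in the target of rule 1 but the environment (before a labial or velar stop) is not met → [n].
/e/ stays [e].
/n/ (between /e/ and /b/) occurs before a labial or velar stop → [m] by rule 1.
/b/ (between /n/ and /o/) is unaffected → [b].
/o/ (between /b/ and /k/): no rule targets it → [o].
/k/ (between /o/ and /i/): before a front vowel, so rule 2 applies → [tʃ].
/i/ (between /k/ and /k/): no rule targets it → [i].
/k/ (word-final): rule 2 targets it, but not before a front vowel → unchanged [k].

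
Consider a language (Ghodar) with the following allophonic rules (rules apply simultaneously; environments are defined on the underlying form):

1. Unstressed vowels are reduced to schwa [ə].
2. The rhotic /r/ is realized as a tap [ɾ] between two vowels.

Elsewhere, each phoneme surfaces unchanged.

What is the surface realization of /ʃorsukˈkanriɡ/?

/ʃ/ — not in any rule's target class → [ʃ].
/o/ — between /ʃ/ and /r/, in an unstressed syllable — surfaces as [ə] (rule 1).
/r/ (between /o/ and /s/): rule 2 targets it, but not between two vowels → unchanged [r].
/s/ stays [s].
Rule 1 applies to /u/ (between /s/ and /k/: in an unstressed syllable) → [ə].
/k/ — not in any rule's target class → [k].
/k/ stays [k].
/a/ (between /k/ and /n/) is in the target of rule 1 but the environment (in an unstressed syllable) is not met → [a].
/n/ (between /a/ and /r/): no rule targets it → [n].
/r/ — between /n/ and /i/; rule 2 does not apply here → [r].
/i/ meets the environment for rule 1 (in an unstressed syllable) → [ə].
/ɡ/ (word-final): no rule targets it → [ɡ].

[ʃərsəkˈkanrəɡ]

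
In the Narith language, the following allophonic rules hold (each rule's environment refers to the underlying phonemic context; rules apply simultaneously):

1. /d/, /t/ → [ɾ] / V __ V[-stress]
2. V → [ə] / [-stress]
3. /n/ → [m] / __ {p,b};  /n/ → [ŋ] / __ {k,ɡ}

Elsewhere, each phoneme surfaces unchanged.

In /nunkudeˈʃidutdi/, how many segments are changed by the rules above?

Segments that undergo a rule: /u/ → [ə] (rule 2); /n/ → [ŋ] (rule 3); /u/ → [ə] (rule 2); /d/ → [ɾ] (rule 1); /e/ → [ə] (rule 2); /d/ → [ɾ] (rule 1); /u/ → [ə] (rule 2); /i/ → [ə] (rule 2).
All other segments surface unchanged.

8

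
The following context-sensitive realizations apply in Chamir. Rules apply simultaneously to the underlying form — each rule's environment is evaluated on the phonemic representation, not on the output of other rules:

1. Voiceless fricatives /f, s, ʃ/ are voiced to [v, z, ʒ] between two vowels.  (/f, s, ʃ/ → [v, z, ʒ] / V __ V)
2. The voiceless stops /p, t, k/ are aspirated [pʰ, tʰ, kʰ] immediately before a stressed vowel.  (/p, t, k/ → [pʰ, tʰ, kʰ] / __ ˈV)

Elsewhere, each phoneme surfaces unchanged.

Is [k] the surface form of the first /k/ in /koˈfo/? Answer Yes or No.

Yes

/k/ (word-initial) fails the environment for rule 2, so it stays [k].
The actual realization is [k], which matches [k].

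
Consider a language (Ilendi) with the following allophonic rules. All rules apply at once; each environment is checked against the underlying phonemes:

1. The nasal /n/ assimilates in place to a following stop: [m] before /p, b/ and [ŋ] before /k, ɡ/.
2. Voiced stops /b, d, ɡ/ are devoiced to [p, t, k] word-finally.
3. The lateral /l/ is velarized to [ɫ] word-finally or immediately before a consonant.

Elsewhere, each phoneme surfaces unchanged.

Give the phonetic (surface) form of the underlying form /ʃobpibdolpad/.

[ʃobpibdoɫpat]

/ʃ/ — not in any rule's target class → [ʃ].
/o/ (between /ʃ/ and /b/) is unaffected → [o].
/b/ — between /o/ and /p/; rule 2 does not apply here → [b].
/p/ — not in any rule's target class → [p].
/i/ — not in any rule's target class → [i].
/b/ (between /i/ and /d/) fails the environment for rule 2, so it stays [b].
/d/ — between /b/ and /o/; rule 2 does not apply here → [d].
/o/ stays [o].
/l/ (between /o/ and /p/) occurs word-finally or immediately before a consonant → [ɫ] by rule 3.
/p/ (between /l/ and /a/) is unaffected → [p].
/a/ (between /p/ and /d/) is unaffected → [a].
Rule 2 applies to /d/ (word-final: word-finally) → [t].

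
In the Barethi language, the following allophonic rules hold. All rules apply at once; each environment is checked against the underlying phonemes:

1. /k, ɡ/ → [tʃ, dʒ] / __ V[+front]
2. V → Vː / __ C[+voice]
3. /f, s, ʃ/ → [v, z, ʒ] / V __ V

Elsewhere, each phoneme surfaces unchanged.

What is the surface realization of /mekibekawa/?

/e/ (between /m/ and /k/) is in the target of rule 2 but the environment (before a voiced consonant) is not met → [e].
Rule 1 applies to /k/ (between /e/ and /i/: before a front vowel) → [tʃ].
/i/ — between /k/ and /b/, before a voiced consonant — surfaces as [iː] (rule 2).
/e/ (between /b/ and /k/) fails the environment for rule 2, so it stays [e].
/k/ (between /e/ and /a/): rule 1 targets it, but not before a front vowel → unchanged [k].
/a/ meets the environment for rule 2 (before a voiced consonant) → [aː].
/a/ — word-final; rule 2 does not apply here → [a].

[metʃiːbekaːwa]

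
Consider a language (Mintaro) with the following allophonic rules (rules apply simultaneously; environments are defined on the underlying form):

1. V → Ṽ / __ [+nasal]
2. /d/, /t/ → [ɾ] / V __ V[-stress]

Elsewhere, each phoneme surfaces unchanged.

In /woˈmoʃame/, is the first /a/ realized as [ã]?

Yes

/a/ meets the environment for rule 1 (before a nasal consonant) → [ã].
The actual realization is [ã], which matches [ã].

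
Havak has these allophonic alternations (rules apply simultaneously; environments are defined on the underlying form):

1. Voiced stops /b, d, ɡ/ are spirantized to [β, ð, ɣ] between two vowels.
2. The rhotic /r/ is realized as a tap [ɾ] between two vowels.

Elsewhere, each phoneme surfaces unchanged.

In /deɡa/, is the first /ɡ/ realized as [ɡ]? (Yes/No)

/ɡ/ meets the environment for rule 1 (between two vowels) → [ɣ].
The actual realization is [ɣ], not [ɡ].

No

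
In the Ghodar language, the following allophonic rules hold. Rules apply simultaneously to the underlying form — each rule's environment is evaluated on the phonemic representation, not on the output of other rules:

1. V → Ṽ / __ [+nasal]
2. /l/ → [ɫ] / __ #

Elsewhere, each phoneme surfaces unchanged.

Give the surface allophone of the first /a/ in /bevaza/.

/a/ (between /v/ and /z/): rule 1 targets it, but not before a nasal consonant → unchanged [a].

[a]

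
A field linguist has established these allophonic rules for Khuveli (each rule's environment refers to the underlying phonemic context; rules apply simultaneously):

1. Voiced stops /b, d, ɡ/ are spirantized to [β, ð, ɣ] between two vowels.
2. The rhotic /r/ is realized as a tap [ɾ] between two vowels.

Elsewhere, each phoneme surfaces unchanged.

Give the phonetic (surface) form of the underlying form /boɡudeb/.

/b/ (word-initial) is in the target of rule 1 but the environment (between two vowels) is not met → [b].
/o/ stays [o].
/ɡ/ (between /o/ and /u/) occurs between two vowels → [ɣ] by rule 1.
/u/ — not in any rule's target class → [u].
Rule 1 applies to /d/ (between /u/ and /e/: between two vowels) → [ð].
/e/ (between /d/ and /b/): no rule targets it → [e].
/b/ (word-final) fails the environment for rule 1, so it stays [b].

[boɣuðeb]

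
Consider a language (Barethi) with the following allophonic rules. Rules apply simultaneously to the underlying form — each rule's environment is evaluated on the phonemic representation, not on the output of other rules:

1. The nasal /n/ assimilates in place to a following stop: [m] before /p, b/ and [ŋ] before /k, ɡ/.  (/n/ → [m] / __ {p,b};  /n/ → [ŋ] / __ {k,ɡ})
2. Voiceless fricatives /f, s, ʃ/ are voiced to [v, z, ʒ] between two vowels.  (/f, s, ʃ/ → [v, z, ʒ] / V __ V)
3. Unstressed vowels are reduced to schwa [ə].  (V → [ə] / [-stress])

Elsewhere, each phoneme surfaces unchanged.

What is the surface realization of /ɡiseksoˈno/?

[ɡəzəksəˈno]

/ɡ/ (word-initial): no rule targets it → [ɡ].
/i/ (between /ɡ/ and /s/) occurs in an unstressed syllable → [ə] by rule 3.
Rule 2 applies to /s/ (between /i/ and /e/: between two vowels) → [z].
/e/ (between /s/ and /k/): in an unstressed syllable, so rule 3 applies → [ə].
/k/ — not in any rule's target class → [k].
/s/ (between /k/ and /o/) fails the environment for rule 2, so it stays [s].
/o/ (between /s/ and /n/): in an unstressed syllable, so rule 3 applies → [ə].
/n/ (between /o/ and /o/): rule 1 targets it, but not before a labial or velar stop → unchanged [n].
/o/ — word-final; rule 3 does not apply here → [o].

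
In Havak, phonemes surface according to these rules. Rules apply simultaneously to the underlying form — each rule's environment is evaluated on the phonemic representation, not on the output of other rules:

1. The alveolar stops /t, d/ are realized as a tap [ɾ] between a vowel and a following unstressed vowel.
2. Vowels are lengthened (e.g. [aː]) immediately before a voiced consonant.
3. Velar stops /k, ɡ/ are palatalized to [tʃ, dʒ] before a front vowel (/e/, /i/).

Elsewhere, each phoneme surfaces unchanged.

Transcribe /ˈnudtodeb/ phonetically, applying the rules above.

/n/ stays [n].
Rule 2 applies to /u/ (between /n/ and /d/: before a voiced consonant) → [uː].
/d/ (between /u/ and /t/) is in the target of rule 1 but the environment (between a vowel and a following unstressed vowel) is not met → [d].
/t/ (between /d/ and /o/) fails the environment for rule 1, so it stays [t].
Rule 2 applies to /o/ (between /t/ and /d/: before a voiced consonant) → [oː].
Rule 1 applies to /d/ (between /o/ and /e/: between a vowel and a following unstressed vowel) → [ɾ].
Rule 2 applies to /e/ (between /d/ and /b/: before a voiced consonant) → [eː].
/b/ (word-final) is unaffected → [b].

[ˈnuːdtoːɾeːb]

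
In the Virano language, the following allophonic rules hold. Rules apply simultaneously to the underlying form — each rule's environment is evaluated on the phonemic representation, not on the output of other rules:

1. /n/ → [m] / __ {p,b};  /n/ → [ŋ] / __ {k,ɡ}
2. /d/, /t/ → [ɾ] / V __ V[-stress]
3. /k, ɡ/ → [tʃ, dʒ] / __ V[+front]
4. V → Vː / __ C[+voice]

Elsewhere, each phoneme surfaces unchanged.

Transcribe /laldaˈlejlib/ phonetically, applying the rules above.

[laːldaːˈleːjliːb]

/l/ stays [l].
/a/ — between /l/ and /l/, before a voiced consonant — surfaces as [aː] (rule 4).
/l/ — not in any rule's target class → [l].
/d/ (between /l/ and /a/) is in the target of rule 2 but the environment (between a vowel and a following unstressed vowel) is not met → [d].
/a/ (between /d/ and /l/): before a voiced consonant, so rule 4 applies → [aː].
/l/ (between /a/ and /e/) is unaffected → [l].
/e/ (between /l/ and /j/): before a voiced consonant, so rule 4 applies → [eː].
/j/ (between /e/ and /l/): no rule targets it → [j].
/l/ (between /j/ and /i/): no rule targets it → [l].
/i/ meets the environment for rule 4 (before a voiced consonant) → [iː].
/b/ stays [b].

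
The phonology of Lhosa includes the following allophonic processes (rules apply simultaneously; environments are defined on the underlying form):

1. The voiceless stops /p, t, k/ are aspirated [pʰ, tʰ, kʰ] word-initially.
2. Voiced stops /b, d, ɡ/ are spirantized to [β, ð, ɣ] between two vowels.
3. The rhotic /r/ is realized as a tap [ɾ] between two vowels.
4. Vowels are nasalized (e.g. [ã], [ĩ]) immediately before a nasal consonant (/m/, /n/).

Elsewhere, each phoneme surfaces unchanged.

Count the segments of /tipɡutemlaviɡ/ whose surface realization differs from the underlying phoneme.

2

Segments that undergo a rule: /t/ → [tʰ] (rule 1); /e/ → [ẽ] (rule 4).
All other segments surface unchanged.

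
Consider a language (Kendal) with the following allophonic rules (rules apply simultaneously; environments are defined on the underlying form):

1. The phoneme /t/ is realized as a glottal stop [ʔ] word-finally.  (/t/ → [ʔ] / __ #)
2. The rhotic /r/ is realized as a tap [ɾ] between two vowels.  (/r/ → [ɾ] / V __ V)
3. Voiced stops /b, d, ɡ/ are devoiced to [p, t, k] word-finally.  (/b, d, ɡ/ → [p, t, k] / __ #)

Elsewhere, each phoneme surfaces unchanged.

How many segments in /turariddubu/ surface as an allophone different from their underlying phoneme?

2

Segments that undergo a rule: /r/ → [ɾ] (rule 2); /r/ → [ɾ] (rule 2).
All other segments surface unchanged.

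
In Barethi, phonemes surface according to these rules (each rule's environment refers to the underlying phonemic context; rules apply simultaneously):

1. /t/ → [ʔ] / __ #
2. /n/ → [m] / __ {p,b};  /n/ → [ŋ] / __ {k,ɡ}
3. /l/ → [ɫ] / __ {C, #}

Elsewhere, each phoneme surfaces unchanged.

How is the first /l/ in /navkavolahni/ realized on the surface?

[l]

/l/ (between /o/ and /a/): rule 3 targets it, but not word-finally or immediately before a consonant → unchanged [l].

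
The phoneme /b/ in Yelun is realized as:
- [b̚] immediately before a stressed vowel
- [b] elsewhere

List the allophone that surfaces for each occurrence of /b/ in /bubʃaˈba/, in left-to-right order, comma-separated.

Occurrence 1 (position 1): no conditioning environment matches → elsewhere allophone [b].
Occurrence 2 (position 3): no conditioning environment matches → elsewhere allophone [b].
Occurrence 3 (position 6): immediately before a stressed vowel → [b̚].

[b], [b], [b̚]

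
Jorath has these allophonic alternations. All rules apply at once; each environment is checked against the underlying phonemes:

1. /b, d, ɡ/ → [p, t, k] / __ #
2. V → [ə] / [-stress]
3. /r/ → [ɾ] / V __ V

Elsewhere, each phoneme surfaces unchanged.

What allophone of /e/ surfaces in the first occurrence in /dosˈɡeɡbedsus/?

/e/ — between /ɡ/ and /ɡ/; rule 2 does not apply here → [e].

[e]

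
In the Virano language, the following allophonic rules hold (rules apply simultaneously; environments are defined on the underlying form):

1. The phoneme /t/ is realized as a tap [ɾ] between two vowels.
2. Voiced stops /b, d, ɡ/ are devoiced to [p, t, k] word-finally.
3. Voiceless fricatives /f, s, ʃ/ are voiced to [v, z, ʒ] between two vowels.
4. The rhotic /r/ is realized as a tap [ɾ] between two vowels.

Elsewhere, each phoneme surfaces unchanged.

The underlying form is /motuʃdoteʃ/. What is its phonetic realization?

/t/ (between /o/ and /u/) occurs between two vowels → [ɾ] by rule 1.
/ʃ/ (between /u/ and /d/): rule 3 targets it, but not between two vowels → unchanged [ʃ].
/d/ (between /ʃ/ and /o/): rule 2 targets it, but not word-finally → unchanged [d].
/t/ — between /o/ and /e/, between two vowels — surfaces as [ɾ] (rule 1).
/ʃ/ (word-final) is in the target of rule 3 but the environment (between two vowels) is not met → [ʃ].

[moɾuʃdoɾeʃ]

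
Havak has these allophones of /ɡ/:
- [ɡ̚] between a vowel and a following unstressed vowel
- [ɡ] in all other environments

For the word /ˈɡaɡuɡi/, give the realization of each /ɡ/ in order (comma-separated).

[ɡ], [ɡ̚], [ɡ̚]

Occurrence 1 (position 1): no conditioning environment matches → elsewhere allophone [ɡ].
Occurrence 2 (position 3): between a vowel and a following unstressed vowel → [ɡ̚].
Occurrence 3 (position 5): between a vowel and a following unstressed vowel → [ɡ̚].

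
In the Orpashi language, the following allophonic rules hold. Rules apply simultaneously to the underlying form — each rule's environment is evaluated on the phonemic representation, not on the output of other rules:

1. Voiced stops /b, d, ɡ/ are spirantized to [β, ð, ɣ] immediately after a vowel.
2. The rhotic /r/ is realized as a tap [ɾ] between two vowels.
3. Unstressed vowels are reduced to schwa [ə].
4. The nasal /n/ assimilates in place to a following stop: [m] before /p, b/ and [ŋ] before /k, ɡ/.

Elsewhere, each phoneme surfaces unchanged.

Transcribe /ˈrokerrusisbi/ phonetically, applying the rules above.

/r/ (word-initial) fails the environment for rule 2, so it stays [r].
/o/ (between /r/ and /k/): rule 3 targets it, but not in an unstressed syllable → unchanged [o].
/e/ (between /k/ and /r/) occurs in an unstressed syllable → [ə] by rule 3.
/r/ (between /e/ and /r/): rule 2 targets it, but not between two vowels → unchanged [r].
/r/ (between /r/ and /u/): rule 2 targets it, but not between two vowels → unchanged [r].
/u/ (between /r/ and /s/) occurs in an unstressed syllable → [ə] by rule 3.
Rule 3 applies to /i/ (between /s/ and /s/: in an unstressed syllable) → [ə].
/b/ (between /s/ and /i/) is in the target of rule 1 but the environment (immediately after a vowel) is not met → [b].
/i/ (word-final) occurs in an unstressed syllable → [ə] by rule 3.

[ˈrokərrəsəsbə]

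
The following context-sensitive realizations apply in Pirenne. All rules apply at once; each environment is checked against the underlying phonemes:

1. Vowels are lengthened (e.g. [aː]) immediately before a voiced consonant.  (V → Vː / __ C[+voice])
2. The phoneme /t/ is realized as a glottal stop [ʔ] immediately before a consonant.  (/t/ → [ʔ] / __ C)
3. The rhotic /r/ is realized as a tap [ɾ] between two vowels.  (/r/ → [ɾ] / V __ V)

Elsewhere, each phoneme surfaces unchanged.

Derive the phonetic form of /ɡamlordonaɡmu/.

[ɡaːmloːrdoːnaːɡmu]

/ɡ/ stays [ɡ].
/a/ (between /ɡ/ and /m/): before a voiced consonant, so rule 1 applies → [aː].
/m/ — not in any rule's target class → [m].
/l/ — not in any rule's target class → [l].
/o/ meets the environment for rule 1 (before a voiced consonant) → [oː].
/r/ (between /o/ and /d/) fails the environment for rule 3, so it stays [r].
/d/ stays [d].
/o/ meets the environment for rule 1 (before a voiced consonant) → [oː].
/n/ (between /o/ and /a/) is unaffected → [n].
/a/ (between /n/ and /ɡ/): before a voiced consonant, so rule 1 applies → [aː].
/ɡ/ (between /a/ and /m/) is unaffected → [ɡ].
/m/ (between /ɡ/ and /u/): no rule targets it → [m].
/u/ (word-final) fails the environment for rule 1, so it stays [u].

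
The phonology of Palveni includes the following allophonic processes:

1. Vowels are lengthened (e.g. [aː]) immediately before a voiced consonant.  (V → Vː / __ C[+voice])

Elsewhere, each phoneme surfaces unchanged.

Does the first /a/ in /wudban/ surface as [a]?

No

Rule 1 applies to /a/ (between /b/ and /n/: before a voiced consonant) → [aː].
The actual realization is [aː], not [a].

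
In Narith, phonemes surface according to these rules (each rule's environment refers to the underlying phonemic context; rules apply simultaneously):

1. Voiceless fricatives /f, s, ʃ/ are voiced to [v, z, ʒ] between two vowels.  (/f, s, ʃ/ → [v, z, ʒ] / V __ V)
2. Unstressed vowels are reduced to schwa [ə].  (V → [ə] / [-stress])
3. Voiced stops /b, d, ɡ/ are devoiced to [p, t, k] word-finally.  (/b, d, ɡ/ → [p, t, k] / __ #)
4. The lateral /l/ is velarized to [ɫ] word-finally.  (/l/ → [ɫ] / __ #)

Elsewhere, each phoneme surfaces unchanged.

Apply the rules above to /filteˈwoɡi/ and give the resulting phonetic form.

[fəltəˈwoɡə]

/f/ (word-initial): rule 1 targets it, but not between two vowels → unchanged [f].
/i/ (between /f/ and /l/): in an unstressed syllable, so rule 2 applies → [ə].
/l/ (between /i/ and /t/) is in the target of rule 4 but the environment (word-finally) is not met → [l].
/t/ (between /l/ and /e/) is unaffected → [t].
Rule 2 applies to /e/ (between /t/ and /w/: in an unstressed syllable) → [ə].
/w/ — not in any rule's target class → [w].
/o/ — between /w/ and /ɡ/; rule 2 does not apply here → [o].
/ɡ/ (between /o/ and /i/) fails the environment for rule 3, so it stays [ɡ].
/i/ (word-final) occurs in an unstressed syllable → [ə] by rule 2.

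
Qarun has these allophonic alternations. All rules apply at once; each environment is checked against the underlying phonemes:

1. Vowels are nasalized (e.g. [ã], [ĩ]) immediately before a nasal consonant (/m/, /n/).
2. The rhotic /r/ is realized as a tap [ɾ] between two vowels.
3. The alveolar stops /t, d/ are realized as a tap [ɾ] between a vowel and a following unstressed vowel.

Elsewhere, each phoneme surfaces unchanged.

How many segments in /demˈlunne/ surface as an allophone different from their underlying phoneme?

2

Segments that undergo a rule: /e/ → [ẽ] (rule 1); /u/ → [ũ] (rule 1).
All other segments surface unchanged.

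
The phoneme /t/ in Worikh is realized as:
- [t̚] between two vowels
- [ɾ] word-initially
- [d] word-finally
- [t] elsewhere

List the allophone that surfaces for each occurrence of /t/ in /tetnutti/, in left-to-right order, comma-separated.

Occurrence 1 (position 1): word-initially → [ɾ].
Occurrence 2 (position 3): no conditioning environment matches → elsewhere allophone [t].
Occurrence 3 (position 6): no conditioning environment matches → elsewhere allophone [t].
Occurrence 4 (position 7): no conditioning environment matches → elsewhere allophone [t].

[ɾ], [t], [t], [t]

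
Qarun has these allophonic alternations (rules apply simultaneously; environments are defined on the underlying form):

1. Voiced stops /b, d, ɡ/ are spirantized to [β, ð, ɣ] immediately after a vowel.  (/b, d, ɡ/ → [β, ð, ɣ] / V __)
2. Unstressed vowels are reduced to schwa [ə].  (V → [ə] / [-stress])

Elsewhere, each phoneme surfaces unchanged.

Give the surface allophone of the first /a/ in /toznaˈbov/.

[ə]

/a/ meets the environment for rule 2 (in an unstressed syllable) → [ə].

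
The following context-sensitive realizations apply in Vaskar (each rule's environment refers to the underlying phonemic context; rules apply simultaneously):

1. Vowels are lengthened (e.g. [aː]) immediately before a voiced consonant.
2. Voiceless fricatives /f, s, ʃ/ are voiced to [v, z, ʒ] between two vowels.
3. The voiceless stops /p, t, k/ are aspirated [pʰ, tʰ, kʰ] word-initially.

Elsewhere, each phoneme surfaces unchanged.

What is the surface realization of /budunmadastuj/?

/b/ (word-initial) is unaffected → [b].
/u/ (between /b/ and /d/): before a voiced consonant, so rule 1 applies → [uː].
/d/ (between /u/ and /u/): no rule targets it → [d].
/u/ meets the environment for rule 1 (before a voiced consonant) → [uː].
/n/ (between /u/ and /m/) is unaffected → [n].
/m/ (between /n/ and /a/): no rule targets it → [m].
Rule 1 applies to /a/ (between /m/ and /d/: before a voiced consonant) → [aː].
/d/ (between /a/ and /a/) is unaffected → [d].
/a/ (between /d/ and /s/) is in the target of rule 1 but the environment (before a voiced consonant) is not met → [a].
/s/ — between /a/ and /t/; rule 2 does not apply here → [s].
/t/ (between /s/ and /u/) fails the environment for rule 3, so it stays [t].
/u/ (between /t/ and /j/) occurs before a voiced consonant → [uː] by rule 1.
/j/ stays [j].

[buːduːnmaːdastuːj]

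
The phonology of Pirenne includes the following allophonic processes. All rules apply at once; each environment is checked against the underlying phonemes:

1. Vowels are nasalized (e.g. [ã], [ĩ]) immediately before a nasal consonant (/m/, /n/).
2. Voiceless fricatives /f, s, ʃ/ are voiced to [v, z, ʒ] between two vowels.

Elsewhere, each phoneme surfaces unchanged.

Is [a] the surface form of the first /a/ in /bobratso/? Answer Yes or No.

Yes

/a/ (between /r/ and /t/) fails the environment for rule 1, so it stays [a].
The actual realization is [a], which matches [a].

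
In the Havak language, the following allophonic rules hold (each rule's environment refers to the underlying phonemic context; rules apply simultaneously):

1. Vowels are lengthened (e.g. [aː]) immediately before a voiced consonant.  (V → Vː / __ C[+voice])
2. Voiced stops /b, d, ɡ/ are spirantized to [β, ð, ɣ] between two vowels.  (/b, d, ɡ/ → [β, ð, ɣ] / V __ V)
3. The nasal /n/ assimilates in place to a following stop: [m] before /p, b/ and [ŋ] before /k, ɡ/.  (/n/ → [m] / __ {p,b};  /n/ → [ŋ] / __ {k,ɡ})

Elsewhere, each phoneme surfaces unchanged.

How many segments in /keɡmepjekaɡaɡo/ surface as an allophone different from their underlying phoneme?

5

Segments that undergo a rule: /e/ → [eː] (rule 1); /a/ → [aː] (rule 1); /ɡ/ → [ɣ] (rule 2); /a/ → [aː] (rule 1); /ɡ/ → [ɣ] (rule 2).
All other segments surface unchanged.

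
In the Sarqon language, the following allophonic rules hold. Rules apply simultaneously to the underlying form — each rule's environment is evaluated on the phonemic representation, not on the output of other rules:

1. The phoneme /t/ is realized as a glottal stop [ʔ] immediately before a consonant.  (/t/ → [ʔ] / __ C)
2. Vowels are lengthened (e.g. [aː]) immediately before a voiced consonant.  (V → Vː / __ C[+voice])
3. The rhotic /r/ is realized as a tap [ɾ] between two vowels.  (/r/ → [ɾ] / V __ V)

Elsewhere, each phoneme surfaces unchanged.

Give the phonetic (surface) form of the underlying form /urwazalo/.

/u/ — word-initial, before a voiced consonant — surfaces as [uː] (rule 2).
/r/ — between /u/ and /w/; rule 3 does not apply here → [r].
/w/ stays [w].
/a/ (between /w/ and /z/) occurs before a voiced consonant → [aː] by rule 2.
/z/ — not in any rule's target class → [z].
/a/ (between /z/ and /l/) occurs before a voiced consonant → [aː] by rule 2.
/l/ stays [l].
/o/ — word-final; rule 2 does not apply here → [o].

[uːrwaːzaːlo]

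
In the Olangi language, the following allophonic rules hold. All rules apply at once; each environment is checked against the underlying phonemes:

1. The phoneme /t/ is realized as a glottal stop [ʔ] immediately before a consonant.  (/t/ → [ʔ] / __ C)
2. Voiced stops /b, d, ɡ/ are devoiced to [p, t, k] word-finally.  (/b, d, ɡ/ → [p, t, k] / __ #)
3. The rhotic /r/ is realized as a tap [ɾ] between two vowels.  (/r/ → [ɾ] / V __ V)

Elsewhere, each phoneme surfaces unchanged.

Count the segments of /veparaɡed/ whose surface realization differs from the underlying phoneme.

2

Segments that undergo a rule: /r/ → [ɾ] (rule 3); /d/ → [t] (rule 2).
All other segments surface unchanged.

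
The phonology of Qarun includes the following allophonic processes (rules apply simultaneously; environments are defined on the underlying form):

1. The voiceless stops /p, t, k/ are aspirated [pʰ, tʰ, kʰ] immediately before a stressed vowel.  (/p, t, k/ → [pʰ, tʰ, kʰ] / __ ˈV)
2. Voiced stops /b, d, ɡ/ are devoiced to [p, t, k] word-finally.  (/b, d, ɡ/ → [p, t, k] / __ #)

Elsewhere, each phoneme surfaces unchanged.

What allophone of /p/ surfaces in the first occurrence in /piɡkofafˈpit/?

[p]

/p/ (word-initial) fails the environment for rule 1, so it stays [p].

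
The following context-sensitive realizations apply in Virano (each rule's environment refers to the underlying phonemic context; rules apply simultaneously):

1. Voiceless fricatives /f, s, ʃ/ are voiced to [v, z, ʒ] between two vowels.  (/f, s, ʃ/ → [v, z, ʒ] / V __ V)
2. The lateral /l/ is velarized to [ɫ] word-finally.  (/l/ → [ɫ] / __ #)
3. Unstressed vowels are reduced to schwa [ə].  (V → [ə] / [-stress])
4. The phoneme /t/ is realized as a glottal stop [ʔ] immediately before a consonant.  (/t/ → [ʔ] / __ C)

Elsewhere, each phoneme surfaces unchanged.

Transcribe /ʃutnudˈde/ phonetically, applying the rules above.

/ʃ/ (word-initial) is in the target of rule 1 but the environment (between two vowels) is not met → [ʃ].
/u/ — between /ʃ/ and /t/, in an unstressed syllable — surfaces as [ə] (rule 3).
/t/ (between /u/ and /n/) occurs immediately before a consonant → [ʔ] by rule 4.
/n/ (between /t/ and /u/) is unaffected → [n].
/u/ meets the environment for rule 3 (in an unstressed syllable) → [ə].
/d/ stays [d].
/d/ stays [d].
/e/ (word-final): rule 3 targets it, but not in an unstressed syllable → unchanged [e].

[ʃəʔnədˈde]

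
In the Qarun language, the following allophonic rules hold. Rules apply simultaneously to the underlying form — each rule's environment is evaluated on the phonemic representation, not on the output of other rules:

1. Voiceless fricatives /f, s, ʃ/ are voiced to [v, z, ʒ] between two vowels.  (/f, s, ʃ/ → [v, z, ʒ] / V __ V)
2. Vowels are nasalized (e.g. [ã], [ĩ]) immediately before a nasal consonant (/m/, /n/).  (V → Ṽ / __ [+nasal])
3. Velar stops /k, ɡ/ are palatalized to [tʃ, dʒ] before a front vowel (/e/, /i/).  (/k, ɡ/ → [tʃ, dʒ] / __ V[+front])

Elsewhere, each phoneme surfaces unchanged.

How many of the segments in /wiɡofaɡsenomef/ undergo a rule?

3

Segments that undergo a rule: /f/ → [v] (rule 1); /e/ → [ẽ] (rule 2); /o/ → [õ] (rule 2).
All other segments surface unchanged.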